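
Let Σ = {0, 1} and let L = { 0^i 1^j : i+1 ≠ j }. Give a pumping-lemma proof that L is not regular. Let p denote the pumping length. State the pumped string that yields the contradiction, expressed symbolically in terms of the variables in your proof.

Assume L is regular; let p be its pumping constant.
Choose w = 0^p 1^{p+p!+1}. Since p ≠ (p+p!+1)-1 = p+p!, w ∈ L; and |w| ≥ p.
The pumping lemma gives a decomposition w = xyz where |xy| ≤ p and |y| > 0.
Since the first p symbols of w are all 0's and |xy| ≤ p, y lies entirely in the leading 0-block: y = 0^k for some k with 1 ≤ k ≤ p.
Since 1 ≤ k ≤ p, k divides p!; set t = 1 + p!/k. Then xy^t z has p + (p!/k)·k = p + p! copies of 0. Now the 0-count is p+p! and (1-count)-1 = (p+p!+1)-1 = p+p!, so i+1 ≠ j fails. So xy^t z = 0^{p+p!} 1^{p+p!+1} ∉ L.
This is a contradiction; hence L is not regular.

0^{p+p!} 1^{p+p!+1}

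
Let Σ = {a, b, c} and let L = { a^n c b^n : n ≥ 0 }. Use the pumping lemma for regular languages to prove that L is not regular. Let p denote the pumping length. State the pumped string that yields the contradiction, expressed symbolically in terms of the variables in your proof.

a^{p+k} c b^p

Assume L is regular; let p be its pumping constant.
Take w = a^p c b^p ∈ L with |w| = 2p+1 ≥ p.
The pumping lemma gives a decomposition w = xyz where |xy| ≤ p and |y| > 0.
The first p characters of w are a's, so xy (and hence y) consists only of a's. Write y = a^k, 1 ≤ k ≤ p.
Pump with i = 2: xy^2z = a^{p+k} c b^p, which would require p+k = p. But k ≥ 1, so xy^2z ∉ L.
This contradicts the pumping lemma, so L is not regular.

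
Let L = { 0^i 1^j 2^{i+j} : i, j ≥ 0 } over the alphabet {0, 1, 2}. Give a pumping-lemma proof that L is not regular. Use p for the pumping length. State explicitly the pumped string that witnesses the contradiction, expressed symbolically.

0^{p+k} 1^p 2^{2p}

Assume L is regular. Let p be the pumping length given by the pumping lemma.
Take w = 0^p 1^p 2^{2p} ∈ L (with i=j=p, i+j=2p), |w| = 4p ≥ p.
By the pumping lemma, w = xyz with |xy| ≤ p and |y| ≥ 1.
The first p characters of w are 0's, so xy (and hence y) consists only of 0's. Write y = 0^k, 1 ≤ k ≤ p.
Consider xy^2z = 0^{p+k} 1^p 2^{2p}. Now the 0- and 1-counts sum to 2p+k, but the 2-count is 2p ≠ 2p+k. So xy^2z ∉ L.
Contradiction. Therefore L is not regular.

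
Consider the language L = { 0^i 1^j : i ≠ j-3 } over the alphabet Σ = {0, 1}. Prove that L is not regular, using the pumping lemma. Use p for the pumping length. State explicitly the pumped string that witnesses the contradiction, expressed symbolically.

0^{p+p!} 1^{p+p!+3}

Toward a contradiction, assume L is regular with pumping length p.
Choose w = 0^p 1^{p+p!+3}. Since p ≠ (p+p!+3)-3 = p+p!, w ∈ L; and |w| ≥ p.
Write w = xyz as guaranteed by the lemma, with |xy| ≤ p and |y| > 0.
The first p characters of w are 0's, so xy (and hence y) consists only of 0's. Write y = 0^k, 1 ≤ k ≤ p.
Since 1 ≤ k ≤ p, k divides p!; set t = 1 + p!/k. Then xy^t z has p + (p!/k)·k = p + p! copies of 0. Now the 0-count is p+p! and (1-count)-3 = (p+p!+3)-3 = p+p!, so i ≠ j-3 fails. So xy^t z = 0^{p+p!} 1^{p+p!+3} ∉ L.
This contradicts the pumping lemma, so L is not regular.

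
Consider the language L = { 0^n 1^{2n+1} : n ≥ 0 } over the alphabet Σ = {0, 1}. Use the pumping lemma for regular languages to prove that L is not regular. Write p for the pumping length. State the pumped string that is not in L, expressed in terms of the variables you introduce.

Assume L is regular; let p be its pumping constant.
Let w = 0^p 1^{2p+1} ∈ L; note |w| = 3p+1 ≥ p.
Write w = xyz as guaranteed by the lemma, with |xy| ≤ p and y is nonempty.
Since the first p symbols of w are all 0's and |xy| ≤ p, y lies entirely in the leading 0-block: y = 0^k for some k with 1 ≤ k ≤ p.
Pump with i = 2: xy^2z = 0^{p+k} 1^{2p+1}. For this to lie in L we would need 2p+1 = 2(p+k)+1, which forces k = 0. But k ≥ 1, so xy^2z ∉ L.
Contradiction. Therefore L is not regular.

0^{p+k} 1^{2p+1}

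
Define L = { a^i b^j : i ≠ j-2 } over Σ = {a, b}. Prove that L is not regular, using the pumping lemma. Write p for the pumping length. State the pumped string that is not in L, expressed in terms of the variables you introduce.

Toward a contradiction, assume L is regular with pumping length p.
Choose w = a^p b^{p+p!+2}. Since p ≠ (p+p!+2)-2 = p+p!, w ∈ L; and |w| ≥ p.
Write w = xyz as guaranteed by the lemma, with |xy| ≤ p and y is nonempty.
The first p characters of w are a's, so xy (and hence y) consists only of a's. Write y = a^k, 1 ≤ k ≤ p.
Since 1 ≤ k ≤ p, k divides p!; set t = 1 + p!/k. Then xy^t z has p + (p!/k)·k = p + p! copies of a. Now the a-count is p+p! and (b-count)-2 = (p+p!+2)-2 = p+p!, so i ≠ j-2 fails. So xy^t z = a^{p+p!} b^{p+p!+2} ∉ L.
Contradiction. Therefore L is not regular.

a^{p+p!} b^{p+p!+2}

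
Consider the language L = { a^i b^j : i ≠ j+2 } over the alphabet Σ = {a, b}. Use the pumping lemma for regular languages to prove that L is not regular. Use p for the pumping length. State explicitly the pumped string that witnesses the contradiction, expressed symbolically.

Suppose for contradiction that L is regular, and let p be the pumping length.
Choose w = a^p b^{p+p!-2}. Since p ≠ (p+p!-2)+2 = p+p!, w ∈ L; and |w| ≥ p.
By the pumping lemma, w = xyz with |xy| ≤ p and |y| > 0.
Because |xy| ≤ p and w begins with p copies of a, we have y = a^k with 1 ≤ k ≤ p.
Since 1 ≤ k ≤ p, k divides p!; set t = 1 + p!/k. Then xy^t z has p + (p!/k)·k = p + p! copies of a. Now the a-count is p+p! and (b-count)+2 = (p+p!-2)+2 = p+p!, so i ≠ j+2 fails. So xy^t z = a^{p+p!} b^{p+p!-2} ∉ L.
Contradiction. Therefore L is not regular.

a^{p+p!} b^{p+p!-2}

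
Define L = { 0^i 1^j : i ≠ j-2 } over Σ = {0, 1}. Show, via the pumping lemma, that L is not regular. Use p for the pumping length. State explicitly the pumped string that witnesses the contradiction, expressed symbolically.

0^{p+p!} 1^{p+p!+2}

Toward a contradiction, assume L is regular with pumping length p.
Choose w = 0^p 1^{p+p!+2}. Since p ≠ (p+p!+2)-2 = p+p!, w ∈ L; and |w| ≥ p.
Write w = xyz as guaranteed by the lemma, with |xy| ≤ p and |y| > 0.
Because |xy| ≤ p and w begins with p copies of 0, we have y = 0^k with 1 ≤ k ≤ p.
Since 1 ≤ k ≤ p, k divides p!; set t = 1 + p!/k. Then xy^t z has p + (p!/k)·k = p + p! copies of 0. Now the 0-count is p+p! and (1-count)-2 = (p+p!+2)-2 = p+p!, so i ≠ j-2 fails. So xy^t z = 0^{p+p!} 1^{p+p!+2} ∉ L.
This contradicts the pumping lemma, so L is not regular.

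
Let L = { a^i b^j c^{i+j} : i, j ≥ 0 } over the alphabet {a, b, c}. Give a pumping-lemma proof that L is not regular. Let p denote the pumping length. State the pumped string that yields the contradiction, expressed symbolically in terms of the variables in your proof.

Assume L is regular; let p be its pumping constant.
Take w = a^p b^p c^{2p} ∈ L (with i=j=p, i+j=2p), |w| = 4p ≥ p.
Write w = xyz as guaranteed by the lemma, with |xy| ≤ p and |y| > 0.
The first p characters of w are a's, so xy (and hence y) consists only of a's. Write y = a^k, 1 ≤ k ≤ p.
Consider xy^2z = a^{p+k} b^p c^{2p}. Now the a- and b-counts sum to 2p+k, but the c-count is 2p ≠ 2p+k. So xy^2z ∉ L.
This contradicts the pumping lemma, so L is not regular.

a^{p+k} b^p c^{2p}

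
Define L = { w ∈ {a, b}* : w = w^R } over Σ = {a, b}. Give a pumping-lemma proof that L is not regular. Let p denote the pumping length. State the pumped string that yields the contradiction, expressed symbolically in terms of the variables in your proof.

Assume L is regular; let p be its pumping constant.
Take w = a^p b a^p, a palindrome of length 2p+1 ≥ p.
The pumping lemma gives a decomposition w = xyz where |xy| ≤ p and y is nonempty.
The first p characters of w are a's, so xy (and hence y) consists only of a's. Write y = a^k, 1 ≤ k ≤ p.
Pump with i = 2: xy^2z = a^{p+k} b a^p. Its reverse is a^p b a^{p+k}, which differs from xy^2z since k ≥ 1. So xy^2z is not a palindrome and xy^2z ∉ L.
This contradicts the pumping lemma, so L is not regular.

a^{p+k} b a^p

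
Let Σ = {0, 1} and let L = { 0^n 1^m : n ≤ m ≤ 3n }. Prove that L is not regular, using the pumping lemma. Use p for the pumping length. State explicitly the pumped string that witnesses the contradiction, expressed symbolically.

Toward a contradiction, assume L is regular with pumping length p.
Take w = 0^p 1^p ∈ L (since p ≤ p ≤ 3p), with |w| = 2p ≥ p.
Write w = xyz as guaranteed by the lemma, with |xy| ≤ p and |y| > 0.
Because |xy| ≤ p and w begins with p copies of 0, we have y = 0^k with 1 ≤ k ≤ p.
Pump with i = 2: xy^2z = 0^{p+k} 1^p. Now n = p+k > p = m, so the condition n ≤ m fails. Thus xy^2z ∉ L.
This contradicts the pumping lemma, so L is not regular.

0^{p+k} 1^p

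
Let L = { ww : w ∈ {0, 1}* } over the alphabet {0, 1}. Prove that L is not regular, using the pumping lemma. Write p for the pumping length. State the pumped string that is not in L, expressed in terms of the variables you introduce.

0^{p+k} 1^p 0^p 1^p

Toward a contradiction, assume L is regular with pumping length p.
Take w = 0^p 1^p 0^p 1^p = uu where u = 0^p1^p; then w ∈ L and |w| = 4p ≥ p.
By the pumping lemma, w = xyz with |xy| ≤ p and |y| ≥ 1.
The first p characters of w are 0's, so xy (and hence y) consists only of 0's. Write y = 0^k, 1 ≤ k ≤ p.
Pump with i = 2: xy^2z = 0^{p+k} 1^p 0^p 1^p, of length 4p+k. Suppose this equals vv. The string starts with 0 and ends with 1, so v does too; thus the boundary between the two copies of v is a 1→0 transition. There is exactly one such transition, at position 2p+k, so |v| = 2p+k and |vv| = 4p+2k ≠ 4p+k since k ≥ 1. So xy^2z ∉ L.
This contradicts the pumping lemma, so L is not regular.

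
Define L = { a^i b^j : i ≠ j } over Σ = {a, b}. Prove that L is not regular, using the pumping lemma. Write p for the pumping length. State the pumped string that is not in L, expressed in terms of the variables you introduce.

a^{p+p!} b^{p+p!}

Suppose for contradiction that L is regular, and let p be the pumping length.
Choose w = a^p b^{p+p!}. Since p ≠ p+p!, w ∈ L; and |w| ≥ p.
The pumping lemma gives a decomposition w = xyz where |xy| ≤ p and |y| > 0.
Since the first p symbols of w are all a's and |xy| ≤ p, y lies entirely in the leading a-block: y = a^k for some k with 1 ≤ k ≤ p.
Since 1 ≤ k ≤ p, k divides p!; set t = 1 + p!/k. Then xy^t z has p + (p!/k)·k = p + p! copies of a. Now the a-count equals the b-count, so i ≠ j fails. So xy^t z = a^{p+p!} b^{p+p!} ∉ L.
Contradiction. Therefore L is not regular.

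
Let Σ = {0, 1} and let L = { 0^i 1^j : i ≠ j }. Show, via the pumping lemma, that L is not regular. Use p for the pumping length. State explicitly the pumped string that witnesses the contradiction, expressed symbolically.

0^{p+p!} 1^{p+p!}

Toward a contradiction, assume L is regular with pumping length p.
Choose w = 0^p 1^{p+p!}. Since p ≠ p+p!, w ∈ L; and |w| ≥ p.
By the pumping lemma, w = xyz with |xy| ≤ p and y is nonempty.
The first p characters of w are 0's, so xy (and hence y) consists only of 0's. Write y = 0^k, 1 ≤ k ≤ p.
Since 1 ≤ k ≤ p, k divides p!; set t = 1 + p!/k. Then xy^t z has p + (p!/k)·k = p + p! copies of 0. Now the 0-count equals the 1-count, so i ≠ j fails. So xy^t z = 0^{p+p!} 1^{p+p!} ∉ L.
Contradiction. Therefore L is not regular.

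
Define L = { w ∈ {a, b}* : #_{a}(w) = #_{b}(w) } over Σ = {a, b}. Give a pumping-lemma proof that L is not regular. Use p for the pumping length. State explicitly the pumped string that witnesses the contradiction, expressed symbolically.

Assume L is regular; let p be its pumping constant.
Choose w = a^p b^p ∈ L with |w| = 2p ≥ p.
The pumping lemma gives a decomposition w = xyz where |xy| ≤ p and y is nonempty.
The first p characters of w are a's, so xy (and hence y) consists only of a's. Write y = a^k, 1 ≤ k ≤ p.
Pump with i = 2: xy^2z = a^{p+k} b^p has p+k occurrences of a but only p of b. Since k ≥ 1 the counts differ, so xy^2z ∉ L.
Contradiction. Therefore L is not regular.

a^{p+k} b^p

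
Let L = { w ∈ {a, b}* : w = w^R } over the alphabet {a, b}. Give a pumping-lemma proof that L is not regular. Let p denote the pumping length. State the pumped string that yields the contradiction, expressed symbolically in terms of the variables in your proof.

a^{p+k} b a^p

Assume L is regular; let p be its pumping constant.
Take w = a^p b a^p, a palindrome of length 2p+1 ≥ p.
The pumping lemma gives a decomposition w = xyz where |xy| ≤ p and |y| ≥ 1.
The first p characters of w are a's, so xy (and hence y) consists only of a's. Write y = a^k, 1 ≤ k ≤ p.
Pump with i = 2: xy^2z = a^{p+k} b a^p. Its reverse is a^p b a^{p+k}, which differs from xy^2z since k ≥ 1. So xy^2z is not a palindrome and xy^2z ∉ L.
Contradiction. Therefore L is not regular.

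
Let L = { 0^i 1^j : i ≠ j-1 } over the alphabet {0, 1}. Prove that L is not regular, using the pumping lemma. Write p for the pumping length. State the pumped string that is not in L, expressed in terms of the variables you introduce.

0^{p+p!} 1^{p+p!+1}

Assume L is regular; let p be its pumping constant.
Choose w = 0^p 1^{p+p!+1}. Since p ≠ (p+p!+1)-1 = p+p!, w ∈ L; and |w| ≥ p.
Write w = xyz as guaranteed by the lemma, with |xy| ≤ p and |y| > 0.
Since the first p symbols of w are all 0's and |xy| ≤ p, y lies entirely in the leading 0-block: y = 0^k for some k with 1 ≤ k ≤ p.
Since 1 ≤ k ≤ p, k divides p!; set t = 1 + p!/k. Then xy^t z has p + (p!/k)·k = p + p! copies of 0. Now the 0-count is p+p! and (1-count)-1 = (p+p!+1)-1 = p+p!, so i ≠ j-1 fails. So xy^t z = 0^{p+p!} 1^{p+p!+1} ∉ L.
This contradicts the pumping lemma, so L is not regular.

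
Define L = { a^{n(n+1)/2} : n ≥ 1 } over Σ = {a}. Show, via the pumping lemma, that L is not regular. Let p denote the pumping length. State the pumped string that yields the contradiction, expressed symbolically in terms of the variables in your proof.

a^{p(p+1)/2+k}

Suppose for contradiction that L is regular, and let p be the pumping length.
Take w = a^{p(p+1)/2} ∈ L with |w| = p(p+1)/2 ≥ p.
Write w = xyz as guaranteed by the lemma, with |xy| ≤ p and y is nonempty.
Then y = a^k for some k with 1 ≤ k ≤ p.
Pump with i = 2: xy^2z = a^{p(p+1)/2+k}. Since 1 ≤ k ≤ p, p(p+1)/2 < p(p+1)/2+k ≤ p(p+1)/2+p < (p+1)(p+2)/2, so p(p+1)/2+k is strictly between consecutive triangular numbers. So xy^2z ∉ L.
This is a contradiction; hence L is not regular.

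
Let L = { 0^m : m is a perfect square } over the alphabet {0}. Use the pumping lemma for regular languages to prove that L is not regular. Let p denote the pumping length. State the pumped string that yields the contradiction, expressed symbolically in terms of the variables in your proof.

0^{p²+k}

Toward a contradiction, assume L is regular with pumping length p.
Take w = 0^{p²} ∈ L with |w| = p² ≥ p.
Write w = xyz as guaranteed by the lemma, with |xy| ≤ p and |y| > 0.
Then y = 0^k for some k with 1 ≤ k ≤ p.
Pump with i = 2: xy^2z = 0^{p²+k}. Since 1 ≤ k ≤ p, p² < p²+k ≤ p²+p < (p+1)², so p²+k lies strictly between consecutive squares and is not a perfect square. So xy^2z ∉ L.
This contradicts the pumping lemma, so L is not regular.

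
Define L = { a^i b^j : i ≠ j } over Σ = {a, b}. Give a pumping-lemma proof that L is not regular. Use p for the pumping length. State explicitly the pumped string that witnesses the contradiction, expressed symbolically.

a^{p+p!} b^{p+p!}

Toward a contradiction, assume L is regular with pumping length p.
Choose w = a^p b^{p+p!}. Since p ≠ p+p!, w ∈ L; and |w| ≥ p.
Write w = xyz as guaranteed by the lemma, with |xy| ≤ p and y is nonempty.
Because |xy| ≤ p and w begins with p copies of a, we have y = a^k with 1 ≤ k ≤ p.
Since 1 ≤ k ≤ p, k divides p!; set t = 1 + p!/k. Then xy^t z has p + (p!/k)·k = p + p! copies of a. Now the a-count equals the b-count, so i ≠ j fails. So xy^t z = a^{p+p!} b^{p+p!} ∉ L.
This is a contradiction; hence L is not regular.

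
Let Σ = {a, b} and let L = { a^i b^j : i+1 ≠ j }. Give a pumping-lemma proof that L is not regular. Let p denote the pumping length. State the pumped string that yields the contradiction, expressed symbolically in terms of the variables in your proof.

Toward a contradiction, assume L is regular with pumping length p.
Choose w = a^p b^{p+p!+1}. Since p ≠ (p+p!+1)-1 = p+p!, w ∈ L; and |w| ≥ p.
The pumping lemma gives a decomposition w = xyz where |xy| ≤ p and y is nonempty.
The first p characters of w are a's, so xy (and hence y) consists only of a's. Write y = a^k, 1 ≤ k ≤ p.
Since 1 ≤ k ≤ p, k divides p!; set t = 1 + p!/k. Then xy^t z has p + (p!/k)·k = p + p! copies of a. Now the a-count is p+p! and (b-count)-1 = (p+p!+1)-1 = p+p!, so i+1 ≠ j fails. So xy^t z = a^{p+p!} b^{p+p!+1} ∉ L.
This is a contradiction; hence L is not regular.

a^{p+p!} b^{p+p!+1}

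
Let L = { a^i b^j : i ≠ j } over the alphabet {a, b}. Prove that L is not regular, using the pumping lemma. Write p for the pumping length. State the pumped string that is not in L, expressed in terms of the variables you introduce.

a^{p+p!} b^{p+p!}

Assume L is regular. Let p be the pumping length given by the pumping lemma.
Choose w = a^p b^{p+p!}. Since p ≠ p+p!, w ∈ L; and |w| ≥ p.
The pumping lemma gives a decomposition w = xyz where |xy| ≤ p and y is nonempty.
Because |xy| ≤ p and w begins with p copies of a, we have y = a^k with 1 ≤ k ≤ p.
Since 1 ≤ k ≤ p, k divides p!; set t = 1 + p!/k. Then xy^t z has p + (p!/k)·k = p + p! copies of a. Now the a-count equals the b-count, so i ≠ j fails. So xy^t z = a^{p+p!} b^{p+p!} ∉ L.
This contradicts the pumping lemma, so L is not regular.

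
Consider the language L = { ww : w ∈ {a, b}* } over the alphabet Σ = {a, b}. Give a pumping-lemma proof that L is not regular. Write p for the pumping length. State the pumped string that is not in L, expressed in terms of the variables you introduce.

a^{p+k} b^p a^p b^p

Toward a contradiction, assume L is regular with pumping length p.
Take w = a^p b^p a^p b^p = uu where u = a^pb^p; then w ∈ L and |w| = 4p ≥ p.
By the pumping lemma, w = xyz with |xy| ≤ p and |y| > 0.
Because |xy| ≤ p and w begins with p copies of a, we have y = a^k with 1 ≤ k ≤ p.
Pump with i = 2: xy^2z = a^{p+k} b^p a^p b^p, of length 4p+k. Suppose this equals vv. The string starts with a and ends with b, so v does too; thus the boundary between the two copies of v is a b→a transition. There is exactly one such transition, at position 2p+k, so |v| = 2p+k and |vv| = 4p+2k ≠ 4p+k since k ≥ 1. So xy^2z ∉ L.
Contradiction. Therefore L is not regular.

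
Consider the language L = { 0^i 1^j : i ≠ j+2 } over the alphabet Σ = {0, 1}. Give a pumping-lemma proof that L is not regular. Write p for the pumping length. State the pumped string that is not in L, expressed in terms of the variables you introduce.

0^{p+p!} 1^{p+p!-2}

Assume L is regular; let p be its pumping constant.
Choose w = 0^p 1^{p+p!-2}. Since p ≠ (p+p!-2)+2 = p+p!, w ∈ L; and |w| ≥ p.
By the pumping lemma, w = xyz with |xy| ≤ p and y is nonempty.
Since the first p symbols of w are all 0's and |xy| ≤ p, y lies entirely in the leading 0-block: y = 0^k for some k with 1 ≤ k ≤ p.
Since 1 ≤ k ≤ p, k divides p!; set t = 1 + p!/k. Then xy^t z has p + (p!/k)·k = p + p! copies of 0. Now the 0-count is p+p! and (1-count)+2 = (p+p!-2)+2 = p+p!, so i ≠ j+2 fails. So xy^t z = 0^{p+p!} 1^{p+p!-2} ∉ L.
This is a contradiction; hence L is not regular.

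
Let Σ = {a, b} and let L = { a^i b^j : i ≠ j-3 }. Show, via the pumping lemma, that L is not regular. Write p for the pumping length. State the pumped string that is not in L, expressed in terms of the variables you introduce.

Toward a contradiction, assume L is regular with pumping length p.
Choose w = a^p b^{p+p!+3}. Since p ≠ (p+p!+3)-3 = p+p!, w ∈ L; and |w| ≥ p.
By the pumping lemma, w = xyz with |xy| ≤ p and |y| > 0.
Because |xy| ≤ p and w begins with p copies of a, we have y = a^k with 1 ≤ k ≤ p.
Since 1 ≤ k ≤ p, k divides p!; set t = 1 + p!/k. Then xy^t z has p + (p!/k)·k = p + p! copies of a. Now the a-count is p+p! and (b-count)-3 = (p+p!+3)-3 = p+p!, so i ≠ j-3 fails. So xy^t z = a^{p+p!} b^{p+p!+3} ∉ L.
Contradiction. Therefore L is not regular.

a^{p+p!} b^{p+p!+3}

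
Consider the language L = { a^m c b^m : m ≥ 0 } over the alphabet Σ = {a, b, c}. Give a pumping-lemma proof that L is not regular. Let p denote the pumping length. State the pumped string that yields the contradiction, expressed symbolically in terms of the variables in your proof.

a^{p+k} c b^p

Assume L is regular; let p be its pumping constant.
Take w = a^p c b^p ∈ L with |w| = 2p+1 ≥ p.
The pumping lemma gives a decomposition w = xyz where |xy| ≤ p and y is nonempty.
The first p characters of w are a's, so xy (and hence y) consists only of a's. Write y = a^k, 1 ≤ k ≤ p.
Pump with i = 2: xy^2z = a^{p+k} c b^p, which would require p+k = p. But k ≥ 1, so xy^2z ∉ L.
Contradiction. Therefore L is not regular.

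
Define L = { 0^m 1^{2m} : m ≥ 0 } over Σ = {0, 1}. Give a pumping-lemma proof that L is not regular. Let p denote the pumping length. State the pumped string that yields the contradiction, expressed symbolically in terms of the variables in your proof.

Assume L is regular. Let p be the pumping length given by the pumping lemma.
Take w = 0^p 1^{2p}. Then w ∈ L and |w| = 3p ≥ p.
By the pumping lemma, w = xyz with |xy| ≤ p and y is nonempty.
Because |xy| ≤ p and w begins with p copies of 0, we have y = 0^k with 1 ≤ k ≤ p.
Pump with i = 2: xy^2z = 0^{p+k} 1^{2p}. For this to lie in L we would need 2p = 2(p+k), which forces k = 0. But k ≥ 1, so xy^2z ∉ L.
This is a contradiction; hence L is not regular.

0^{p+k} 1^{2p}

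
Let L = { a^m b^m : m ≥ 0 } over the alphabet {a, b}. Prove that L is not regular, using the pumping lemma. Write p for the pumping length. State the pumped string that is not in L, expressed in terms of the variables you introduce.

Suppose for contradiction that L is regular, and let p be the pumping length.
Let w = a^p b^p ∈ L; note |w| = 2p ≥ p.
The pumping lemma gives a decomposition w = xyz where |xy| ≤ p and y is nonempty.
Since the first p symbols of w are all a's and |xy| ≤ p, y lies entirely in the leading a-block: y = a^k for some k with 1 ≤ k ≤ p.
Pump with i = 2: xy^2z = a^{p+k} b^p. For this to lie in L we would need p = p+k, which forces k = 0. But k ≥ 1, so xy^2z ∉ L.
This is a contradiction; hence L is not regular.

a^{p+k} b^p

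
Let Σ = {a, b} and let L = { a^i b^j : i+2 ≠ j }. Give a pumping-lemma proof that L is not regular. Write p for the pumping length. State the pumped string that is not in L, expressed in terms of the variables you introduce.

Toward a contradiction, assume L is regular with pumping length p.
Choose w = a^p b^{p+p!+2}. Since p ≠ (p+p!+2)-2 = p+p!, w ∈ L; and |w| ≥ p.
Write w = xyz as guaranteed by the lemma, with |xy| ≤ p and y is nonempty.
Since the first p symbols of w are all a's and |xy| ≤ p, y lies entirely in the leading a-block: y = a^k for some k with 1 ≤ k ≤ p.
Since 1 ≤ k ≤ p, k divides p!; set t = 1 + p!/k. Then xy^t z has p + (p!/k)·k = p + p! copies of a. Now the a-count is p+p! and (b-count)-2 = (p+p!+2)-2 = p+p!, so i+2 ≠ j fails. So xy^t z = a^{p+p!} b^{p+p!+2} ∉ L.
Contradiction. Therefore L is not regular.

a^{p+p!} b^{p+p!+2}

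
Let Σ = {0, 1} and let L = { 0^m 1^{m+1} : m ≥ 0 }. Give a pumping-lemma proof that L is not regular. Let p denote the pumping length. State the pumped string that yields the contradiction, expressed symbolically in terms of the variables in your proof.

Suppose for contradiction that L is regular, and let p be the pumping length.
Take w = 0^p 1^{p+1}. Then w ∈ L and |w| = 2p+1 ≥ p.
The pumping lemma gives a decomposition w = xyz where |xy| ≤ p and |y| ≥ 1.
Since the first p symbols of w are all 0's and |xy| ≤ p, y lies entirely in the leading 0-block: y = 0^k for some k with 1 ≤ k ≤ p.
Pump with i = 2: xy^2z = 0^{p+k} 1^{p+1}. For this to lie in L we would need p+1 = (p+k)+1, which forces k = 0. But k ≥ 1, so xy^2z ∉ L.
Contradiction. Therefore L is not regular.

0^{p+k} 1^{p+1}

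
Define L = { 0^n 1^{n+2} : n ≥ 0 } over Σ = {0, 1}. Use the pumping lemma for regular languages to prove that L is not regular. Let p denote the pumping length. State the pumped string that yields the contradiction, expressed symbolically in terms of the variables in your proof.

Assume L is regular; let p be its pumping constant.
Take w = 0^p 1^{p+2}. Then w ∈ L and |w| = 2p+2 ≥ p.
By the pumping lemma, w = xyz with |xy| ≤ p and |y| > 0.
Because |xy| ≤ p and w begins with p copies of 0, we have y = 0^k with 1 ≤ k ≤ p.
Pump with i = 2: xy^2z = 0^{p+k} 1^{p+2}. For this to lie in L we would need p+2 = (p+k)+2, which forces k = 0. But k ≥ 1, so xy^2z ∉ L.
This is a contradiction; hence L is not regular.

0^{p+k} 1^{p+2}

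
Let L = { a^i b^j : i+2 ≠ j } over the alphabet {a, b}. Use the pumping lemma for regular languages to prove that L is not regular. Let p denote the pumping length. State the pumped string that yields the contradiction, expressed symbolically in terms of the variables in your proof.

a^{p+p!} b^{p+p!+2}

Assume L is regular. Let p be the pumping length given by the pumping lemma.
Choose w = a^p b^{p+p!+2}. Since p ≠ (p+p!+2)-2 = p+p!, w ∈ L; and |w| ≥ p.
The pumping lemma gives a decomposition w = xyz where |xy| ≤ p and |y| > 0.
Since the first p symbols of w are all a's and |xy| ≤ p, y lies entirely in the leading a-block: y = a^k for some k with 1 ≤ k ≤ p.
Since 1 ≤ k ≤ p, k divides p!; set t = 1 + p!/k. Then xy^t z has p + (p!/k)·k = p + p! copies of a. Now the a-count is p+p! and (b-count)-2 = (p+p!+2)-2 = p+p!, so i+2 ≠ j fails. So xy^t z = a^{p+p!} b^{p+p!+2} ∉ L.
This contradicts the pumping lemma, so L is not regular.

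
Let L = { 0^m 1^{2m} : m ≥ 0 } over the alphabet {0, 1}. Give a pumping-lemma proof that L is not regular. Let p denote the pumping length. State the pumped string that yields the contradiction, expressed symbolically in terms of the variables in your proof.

Assume L is regular. Let p be the pumping length given by the pumping lemma.
Take w = 0^p 1^{2p}. Then w ∈ L and |w| = 3p ≥ p.
By the pumping lemma, w = xyz with |xy| ≤ p and |y| > 0.
The first p characters of w are 0's, so xy (and hence y) consists only of 0's. Write y = 0^k, 1 ≤ k ≤ p.
Pump with i = 2: xy^2z = 0^{p+k} 1^{2p}. For this to lie in L we would need 2p = 2(p+k), which forces k = 0. But k ≥ 1, so xy^2z ∉ L.
This contradicts the pumping lemma, so L is not regular.

0^{p+k} 1^{2p}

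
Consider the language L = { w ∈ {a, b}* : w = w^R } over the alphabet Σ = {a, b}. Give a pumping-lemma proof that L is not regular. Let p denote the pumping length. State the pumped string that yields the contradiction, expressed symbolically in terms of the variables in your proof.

a^{p+k} b a^p

Suppose for contradiction that L is regular, and let p be the pumping length.
Take w = a^p b a^p, a palindrome of length 2p+1 ≥ p.
The pumping lemma gives a decomposition w = xyz where |xy| ≤ p and |y| > 0.
Since the first p symbols of w are all a's and |xy| ≤ p, y lies entirely in the leading a-block: y = a^k for some k with 1 ≤ k ≤ p.
Pump with i = 2: xy^2z = a^{p+k} b a^p. Its reverse is a^p b a^{p+k}, which differs from xy^2z since k ≥ 1. So xy^2z is not a palindrome and xy^2z ∉ L.
This contradicts the pumping lemma, so L is not regular.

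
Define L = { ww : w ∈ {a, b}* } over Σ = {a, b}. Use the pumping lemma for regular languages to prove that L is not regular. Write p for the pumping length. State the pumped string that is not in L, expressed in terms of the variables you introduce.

Toward a contradiction, assume L is regular with pumping length p.
Take w = a^p b^p a^p b^p = uu where u = a^pb^p; then w ∈ L and |w| = 4p ≥ p.
The pumping lemma gives a decomposition w = xyz where |xy| ≤ p and |y| > 0.
The first p characters of w are a's, so xy (and hence y) consists only of a's. Write y = a^k, 1 ≤ k ≤ p.
Pump with i = 2: xy^2z = a^{p+k} b^p a^p b^p, of length 4p+k. Suppose this equals vv. The string starts with a and ends with b, so v does too; thus the boundary between the two copies of v is a b→a transition. There is exactly one such transition, at position 2p+k, so |v| = 2p+k and |vv| = 4p+2k ≠ 4p+k since k ≥ 1. So xy^2z ∉ L.
This contradicts the pumping lemma, so L is not regular.

a^{p+k} b^p a^p b^p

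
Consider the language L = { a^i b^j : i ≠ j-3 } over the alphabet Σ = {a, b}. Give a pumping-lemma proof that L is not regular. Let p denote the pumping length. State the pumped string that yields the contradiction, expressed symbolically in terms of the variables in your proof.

Assume L is regular. Let p be the pumping length given by the pumping lemma.
Choose w = a^p b^{p+p!+3}. Since p ≠ (p+p!+3)-3 = p+p!, w ∈ L; and |w| ≥ p.
By the pumping lemma, w = xyz with |xy| ≤ p and |y| > 0.
Because |xy| ≤ p and w begins with p copies of a, we have y = a^k with 1 ≤ k ≤ p.
Since 1 ≤ k ≤ p, k divides p!; set t = 1 + p!/k. Then xy^t z has p + (p!/k)·k = p + p! copies of a. Now the a-count is p+p! and (b-count)-3 = (p+p!+3)-3 = p+p!, so i ≠ j-3 fails. So xy^t z = a^{p+p!} b^{p+p!+3} ∉ L.
Contradiction. Therefore L is not regular.

a^{p+p!} b^{p+p!+3}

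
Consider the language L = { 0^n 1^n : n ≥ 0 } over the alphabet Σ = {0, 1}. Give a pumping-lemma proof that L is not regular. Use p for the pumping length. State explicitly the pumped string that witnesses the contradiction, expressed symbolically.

Assume L is regular. Let p be the pumping length given by the pumping lemma.
Let w = 0^p 1^p ∈ L; note |w| = 2p ≥ p.
The pumping lemma gives a decomposition w = xyz where |xy| ≤ p and |y| > 0.
Because |xy| ≤ p and w begins with p copies of 0, we have y = 0^k with 1 ≤ k ≤ p.
Pump with i = 2: xy^2z = 0^{p+k} 1^p. For this to lie in L we would need p = p+k, which forces k = 0. But k ≥ 1, so xy^2z ∉ L.
This contradicts the pumping lemma, so L is not regular.

0^{p+k} 1^p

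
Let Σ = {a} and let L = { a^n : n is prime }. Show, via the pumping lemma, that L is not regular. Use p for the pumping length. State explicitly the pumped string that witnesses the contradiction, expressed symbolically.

Toward a contradiction, assume L is regular with pumping length p.
Let q be a prime with q ≥ p+2 (infinitely many primes exist), and take w = a^q ∈ L with |w| = q ≥ p.
Write w = xyz as guaranteed by the lemma, with |xy| ≤ p and |y| > 0.
Then y = a^k for some k with 1 ≤ k ≤ p.
Since 1 ≤ k ≤ p, |xz| = q-k. Pump with i = q+1: |xy^{q+1}z| = (q-k)+(q+1)k = q+qk = q(1+k), which is composite (both factors ≥ 2). So xy^{q+1}z = a^{q(1+k)} ∉ L.
This is a contradiction; hence L is not regular.

a^{q(1+k)}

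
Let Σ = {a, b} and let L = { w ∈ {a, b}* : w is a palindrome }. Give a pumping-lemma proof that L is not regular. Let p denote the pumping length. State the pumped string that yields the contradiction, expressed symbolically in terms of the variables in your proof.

Suppose for contradiction that L is regular, and let p be the pumping length.
Take w = a^p b a^p, a palindrome of length 2p+1 ≥ p.
The pumping lemma gives a decomposition w = xyz where |xy| ≤ p and |y| > 0.
Because |xy| ≤ p and w begins with p copies of a, we have y = a^k with 1 ≤ k ≤ p.
Pump with i = 2: xy^2z = a^{p+k} b a^p. Its reverse is a^p b a^{p+k}, which differs from xy^2z since k ≥ 1. So xy^2z is not a palindrome and xy^2z ∉ L.
This is a contradiction; hence L is not regular.

a^{p+k} b a^p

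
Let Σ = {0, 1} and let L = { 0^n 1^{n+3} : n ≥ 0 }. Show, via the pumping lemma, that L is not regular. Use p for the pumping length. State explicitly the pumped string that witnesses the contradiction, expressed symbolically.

Assume L is regular; let p be its pumping constant.
Take w = 0^p 1^{p+3}. Then w ∈ L and |w| = 2p+3 ≥ p.
Write w = xyz as guaranteed by the lemma, with |xy| ≤ p and y is nonempty.
The first p characters of w are 0's, so xy (and hence y) consists only of 0's. Write y = 0^k, 1 ≤ k ≤ p.
Pump with i = 2: xy^2z = 0^{p+k} 1^{p+3}. For this to lie in L we would need p+3 = (p+k)+3, which forces k = 0. But k ≥ 1, so xy^2z ∉ L.
This is a contradiction; hence L is not regular.

0^{p+k} 1^{p+3}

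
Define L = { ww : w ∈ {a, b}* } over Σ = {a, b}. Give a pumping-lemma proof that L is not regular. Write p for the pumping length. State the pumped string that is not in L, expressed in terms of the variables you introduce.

a^{p+k} b^p a^p b^p

Assume L is regular. Let p be the pumping length given by the pumping lemma.
Take w = a^p b^p a^p b^p = uu where u = a^pb^p; then w ∈ L and |w| = 4p ≥ p.
By the pumping lemma, w = xyz with |xy| ≤ p and |y| > 0.
The first p characters of w are a's, so xy (and hence y) consists only of a's. Write y = a^k, 1 ≤ k ≤ p.
Pump with i = 2: xy^2z = a^{p+k} b^p a^p b^p, of length 4p+k. Suppose this equals vv. The string starts with a and ends with b, so v does too; thus the boundary between the two copies of v is a b→a transition. There is exactly one such transition, at position 2p+k, so |v| = 2p+k and |vv| = 4p+2k ≠ 4p+k since k ≥ 1. So xy^2z ∉ L.
This is a contradiction; hence L is not regular.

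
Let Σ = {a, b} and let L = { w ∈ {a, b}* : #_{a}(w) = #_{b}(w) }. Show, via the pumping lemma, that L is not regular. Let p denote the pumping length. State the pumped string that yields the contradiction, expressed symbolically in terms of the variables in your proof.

a^{p+k} b^p

Toward a contradiction, assume L is regular with pumping length p.
Choose w = a^p b^p ∈ L with |w| = 2p ≥ p.
The pumping lemma gives a decomposition w = xyz where |xy| ≤ p and |y| ≥ 1.
Since the first p symbols of w are all a's and |xy| ≤ p, y lies entirely in the leading a-block: y = a^k for some k with 1 ≤ k ≤ p.
Pump with i = 2: xy^2z = a^{p+k} b^p has p+k occurrences of a but only p of b. Since k ≥ 1 the counts differ, so xy^2z ∉ L.
This contradicts the pumping lemma, so L is not regular.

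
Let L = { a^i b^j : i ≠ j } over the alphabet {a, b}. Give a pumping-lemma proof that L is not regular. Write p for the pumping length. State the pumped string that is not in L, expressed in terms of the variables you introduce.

Toward a contradiction, assume L is regular with pumping length p.
Choose w = a^p b^{p+p!}. Since p ≠ p+p!, w ∈ L; and |w| ≥ p.
Write w = xyz as guaranteed by the lemma, with |xy| ≤ p and |y| > 0.
Because |xy| ≤ p and w begins with p copies of a, we have y = a^k with 1 ≤ k ≤ p.
Since 1 ≤ k ≤ p, k divides p!; set t = 1 + p!/k. Then xy^t z has p + (p!/k)·k = p + p! copies of a. Now the a-count equals the b-count, so i ≠ j fails. So xy^t z = a^{p+p!} b^{p+p!} ∉ L.
Contradiction. Therefore L is not regular.

a^{p+p!} b^{p+p!}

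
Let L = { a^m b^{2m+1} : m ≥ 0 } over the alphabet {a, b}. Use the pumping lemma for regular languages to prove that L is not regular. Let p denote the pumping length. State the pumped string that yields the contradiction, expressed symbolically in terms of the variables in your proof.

Suppose for contradiction that L is regular, and let p be the pumping length.
Let w = a^p b^{2p+1} ∈ L; note |w| = 3p+1 ≥ p.
The pumping lemma gives a decomposition w = xyz where |xy| ≤ p and |y| ≥ 1.
Because |xy| ≤ p and w begins with p copies of a, we have y = a^k with 1 ≤ k ≤ p.
Pump with i = 2: xy^2z = a^{p+k} b^{2p+1}. For this to lie in L we would need 2p+1 = 2(p+k)+1, which forces k = 0. But k ≥ 1, so xy^2z ∉ L.
This is a contradiction; hence L is not regular.

a^{p+k} b^{2p+1}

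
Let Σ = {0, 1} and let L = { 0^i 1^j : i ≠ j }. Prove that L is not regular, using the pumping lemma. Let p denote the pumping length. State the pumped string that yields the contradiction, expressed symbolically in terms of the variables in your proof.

Assume L is regular; let p be its pumping constant.
Choose w = 0^p 1^{p+p!}. Since p ≠ p+p!, w ∈ L; and |w| ≥ p.
By the pumping lemma, w = xyz with |xy| ≤ p and |y| ≥ 1.
The first p characters of w are 0's, so xy (and hence y) consists only of 0's. Write y = 0^k, 1 ≤ k ≤ p.
Since 1 ≤ k ≤ p, k divides p!; set t = 1 + p!/k. Then xy^t z has p + (p!/k)·k = p + p! copies of 0. Now the 0-count equals the 1-count, so i ≠ j fails. So xy^t z = 0^{p+p!} 1^{p+p!} ∉ L.
Contradiction. Therefore L is not regular.

0^{p+p!} 1^{p+p!}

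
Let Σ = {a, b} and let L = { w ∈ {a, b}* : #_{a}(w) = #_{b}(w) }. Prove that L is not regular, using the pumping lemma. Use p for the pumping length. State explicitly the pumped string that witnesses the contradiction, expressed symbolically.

Suppose for contradiction that L is regular, and let p be the pumping length.
Choose w = a^p b^p ∈ L with |w| = 2p ≥ p.
Write w = xyz as guaranteed by the lemma, with |xy| ≤ p and |y| ≥ 1.
Since the first p symbols of w are all a's and |xy| ≤ p, y lies entirely in the leading a-block: y = a^k for some k with 1 ≤ k ≤ p.
Pump with i = 2: xy^2z = a^{p+k} b^p has p+k occurrences of a but only p of b. Since k ≥ 1 the counts differ, so xy^2z ∉ L.
This is a contradiction; hence L is not regular.

a^{p+k} b^p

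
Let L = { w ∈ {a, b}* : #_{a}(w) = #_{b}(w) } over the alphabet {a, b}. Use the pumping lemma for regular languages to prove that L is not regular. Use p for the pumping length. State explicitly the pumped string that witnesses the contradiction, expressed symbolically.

a^{p+k} b^p

Toward a contradiction, assume L is regular with pumping length p.
Choose w = a^p b^p ∈ L with |w| = 2p ≥ p.
Write w = xyz as guaranteed by the lemma, with |xy| ≤ p and y is nonempty.
Because |xy| ≤ p and w begins with p copies of a, we have y = a^k with 1 ≤ k ≤ p.
Pump with i = 2: xy^2z = a^{p+k} b^p has p+k occurrences of a but only p of b. Since k ≥ 1 the counts differ, so xy^2z ∉ L.
Contradiction. Therefore L is not regular.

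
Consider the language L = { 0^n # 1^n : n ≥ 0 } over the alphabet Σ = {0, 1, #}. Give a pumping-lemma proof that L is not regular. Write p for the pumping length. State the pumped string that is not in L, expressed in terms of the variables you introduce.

0^{p+k} # 1^p

Assume L is regular; let p be its pumping constant.
Take w = 0^p # 1^p ∈ L with |w| = 2p+1 ≥ p.
The pumping lemma gives a decomposition w = xyz where |xy| ≤ p and |y| > 0.
Since the first p symbols of w are all 0's and |xy| ≤ p, y lies entirely in the leading 0-block: y = 0^k for some k with 1 ≤ k ≤ p.
Pump with i = 2: xy^2z = 0^{p+k} # 1^p, which would require p+k = p. But k ≥ 1, so xy^2z ∉ L.
This contradicts the pumping lemma, so L is not regular.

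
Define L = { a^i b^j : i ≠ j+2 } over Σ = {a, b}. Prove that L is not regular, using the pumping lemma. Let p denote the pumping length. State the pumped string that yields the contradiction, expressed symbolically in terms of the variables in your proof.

Toward a contradiction, assume L is regular with pumping length p.
Choose w = a^p b^{p+p!-2}. Since p ≠ (p+p!-2)+2 = p+p!, w ∈ L; and |w| ≥ p.
The pumping lemma gives a decomposition w = xyz where |xy| ≤ p and |y| ≥ 1.
The first p characters of w are a's, so xy (and hence y) consists only of a's. Write y = a^k, 1 ≤ k ≤ p.
Since 1 ≤ k ≤ p, k divides p!; set t = 1 + p!/k. Then xy^t z has p + (p!/k)·k = p + p! copies of a. Now the a-count is p+p! and (b-count)+2 = (p+p!-2)+2 = p+p!, so i ≠ j+2 fails. So xy^t z = a^{p+p!} b^{p+p!-2} ∉ L.
Contradiction. Therefore L is not regular.

a^{p+p!} b^{p+p!-2}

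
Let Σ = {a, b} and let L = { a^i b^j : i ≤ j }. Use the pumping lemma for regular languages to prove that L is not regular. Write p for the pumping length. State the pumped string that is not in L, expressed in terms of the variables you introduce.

a^{p+k} b^p

Toward a contradiction, assume L is regular with pumping length p.
Choose w = a^p b^p ∈ L, with |w| = 2p ≥ p.
The pumping lemma gives a decomposition w = xyz where |xy| ≤ p and |y| ≥ 1.
Because |xy| ≤ p and w begins with p copies of a, we have y = a^k with 1 ≤ k ≤ p.
Consider xy^2z = a^{p+k} b^p. Since k ≥ 1, the a-count p+k exceeds the b-count p, so i ≤ j fails; thus xy^2z ∉ L.
This contradicts the pumping lemma, so L is not regular.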